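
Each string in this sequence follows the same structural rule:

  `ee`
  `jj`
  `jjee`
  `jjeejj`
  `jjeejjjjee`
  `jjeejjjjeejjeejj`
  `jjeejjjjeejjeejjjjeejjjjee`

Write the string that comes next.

jjeejjjjeejjeejjjjeejjjjeejjeejjjjeejjeejj

Each term (from the third on) is the previous term followed by the one before it: term 3 = jj·ee = jjee.
Continuing: jjeejjjjeejjeejjjjeejjjjee · jjeejjjjeejjeejj gives term 8.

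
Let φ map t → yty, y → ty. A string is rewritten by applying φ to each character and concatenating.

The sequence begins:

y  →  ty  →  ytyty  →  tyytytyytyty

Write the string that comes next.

Apply φ to tyytytyytyty symbol by symbol: t→yty, y→ty, y→ty, t→yty, y→ty, t→yty, y→ty, y→ty, t→yty, y→ty, t→yty, y→ty; joined: yty ty ty yty ty yty ty ty yty ty yty ty.

ytytytyytytyytytytyytytyytyty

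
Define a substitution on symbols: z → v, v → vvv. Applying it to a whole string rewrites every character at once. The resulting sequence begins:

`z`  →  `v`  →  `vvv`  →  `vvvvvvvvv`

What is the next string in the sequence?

vvvvvvvvvvvvvvvvvvvvvvvvvvv

Rewriting each symbol of vvvvvvvvv: v→vvv, v→vvv, v→vvv, v→vvv, v→vvv, v→vvv, v→vvv, v→vvv, v→vvv, which concatenates to vvv vvv vvv vvv vvv vvv vvv vvv vvv.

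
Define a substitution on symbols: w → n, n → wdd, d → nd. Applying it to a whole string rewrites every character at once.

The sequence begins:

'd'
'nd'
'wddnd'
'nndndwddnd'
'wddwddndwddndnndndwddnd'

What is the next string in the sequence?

nndndnndndwddndnndndwddndwddwddndwddndnndndwddnd

Applying the rule to each of the 23 symbols of wddwddndwddndnndndwddnd gives the pieces n nd nd n nd nd wdd nd n nd nd wdd nd wdd wdd nd wdd nd n nd nd wdd nd, which concatenate to the answer.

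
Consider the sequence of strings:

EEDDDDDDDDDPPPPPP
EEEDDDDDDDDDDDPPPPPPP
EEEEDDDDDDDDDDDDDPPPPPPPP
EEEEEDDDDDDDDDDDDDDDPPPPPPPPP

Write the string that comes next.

EEEEEEDDDDDDDDDDDDDDDDDPPPPPPPPPP

Reading off run lengths: E runs 2, 3, 4, 5; D runs 9, 11, 13, 15; P runs 6, 7, 8, 9 — each is linear in n, where the shown terms are n = 3, 4, 5, 6.
Setting n = 7 gives 6, 17, 10 characters in each block.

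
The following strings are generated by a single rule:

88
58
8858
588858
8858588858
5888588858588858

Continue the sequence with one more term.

From term 3 onward, concatenate the second-to-last term with the last: 88·58 = 8858, 58·8858 = 588858, …
So term 7 is 8858588858·5888588858588858.

88585888585888588858588858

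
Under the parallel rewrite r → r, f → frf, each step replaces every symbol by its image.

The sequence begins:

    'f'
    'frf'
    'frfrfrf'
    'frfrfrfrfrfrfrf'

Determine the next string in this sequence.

Applying the rule to each of the 15 symbols of frfrfrfrfrfrfrf gives the pieces frf r frf r frf r frf r frf r frf r frf r frf, which concatenate to the answer.

frfrfrfrfrfrfrfrfrfrfrfrfrfrfrf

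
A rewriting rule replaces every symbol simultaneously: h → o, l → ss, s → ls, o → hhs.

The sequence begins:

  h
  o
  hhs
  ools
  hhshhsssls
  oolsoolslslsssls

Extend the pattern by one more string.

φ(oolsoolslslsssls) expands symbol-by-symbol to hhs hhs ss ls hhs hhs ss ls ss ls ss ls ls ls ss ls; joining the 16 pieces gives the next term.

hhshhssslshhshhssslssslssslslslsssls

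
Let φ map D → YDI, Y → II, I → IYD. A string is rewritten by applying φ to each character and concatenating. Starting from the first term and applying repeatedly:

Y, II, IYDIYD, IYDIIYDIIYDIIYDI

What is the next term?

Rewriting the 16 symbols of IYDIIYDIIYDIIYDI one by one yields IYD II YDI IYD IYD II YDI IYD IYD II YDI IYD IYD II YDI IYD; concatenated:

IYDIIYDIIYDIYDIIYDIIYDIYDIIYDIIYDIYDIIYDIIYD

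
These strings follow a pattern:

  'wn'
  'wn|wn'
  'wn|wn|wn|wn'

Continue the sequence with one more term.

wn|wn|wn|wn|wn|wn|wn|wn

s(k+1) = s(k)·|·s(k) — each term doubles the last with '|' between the halves.
One more doubling of wn|wn|wn|wn gives the answer.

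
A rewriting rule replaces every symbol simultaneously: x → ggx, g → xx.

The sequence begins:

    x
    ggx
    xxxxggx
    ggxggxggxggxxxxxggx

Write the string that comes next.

Applying the rule to each of the 19 symbols of ggxggxggxggxxxxxggx gives the pieces xx xx ggx xx xx ggx xx xx ggx xx xx ggx ggx ggx ggx ggx xx xx ggx, which concatenate to the answer.

xxxxggxxxxxggxxxxxggxxxxxggxggxggxggxggxxxxxggx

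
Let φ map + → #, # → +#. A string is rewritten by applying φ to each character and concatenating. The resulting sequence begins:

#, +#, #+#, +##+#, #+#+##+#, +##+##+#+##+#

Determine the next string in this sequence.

#+#+##+#+##+##+#+##+#

Replace each of the 13 characters of +##+##+#+##+# in place — # +# +# # +# +# # +# # +# +# # +# — and concatenate.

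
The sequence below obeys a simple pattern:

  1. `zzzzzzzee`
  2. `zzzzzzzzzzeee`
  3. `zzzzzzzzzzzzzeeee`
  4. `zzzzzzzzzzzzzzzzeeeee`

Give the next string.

Each string has the form z^{3n+1} e^{n}, where the shown terms are n = 2, 3, 4, 5.
Setting n = 6 gives 19, 6 characters in each block.

zzzzzzzzzzzzzzzzzzzeeeeee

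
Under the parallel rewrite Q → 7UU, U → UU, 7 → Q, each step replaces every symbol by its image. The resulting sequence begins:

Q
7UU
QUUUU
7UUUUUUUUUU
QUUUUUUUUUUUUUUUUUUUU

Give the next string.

7UUUUUUUUUUUUUUUUUUUUUUUUUUUUUUUUUUUUUUUUUU

Replace each of the 21 characters of QUUUUUUUUUUUUUUUUUUUU in place — 7UU UU UU UU UU UU UU UU UU UU UU UU UU UU UU UU UU UU UU UU UU — and concatenate.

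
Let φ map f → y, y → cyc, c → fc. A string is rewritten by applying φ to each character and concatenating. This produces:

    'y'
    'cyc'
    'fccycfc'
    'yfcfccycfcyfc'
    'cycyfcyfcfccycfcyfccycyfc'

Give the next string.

Replace each of the 25 characters of cycyfcyfcfccycfcyfccycyfc in place — fc cyc fc cyc y fc cyc y fc y fc fc cyc fc y fc cyc y fc fc cyc fc cyc y fc — and concatenate.

fccycfccycyfccycyfcyfcfccycfcyfccycyfcfccycfccycyfc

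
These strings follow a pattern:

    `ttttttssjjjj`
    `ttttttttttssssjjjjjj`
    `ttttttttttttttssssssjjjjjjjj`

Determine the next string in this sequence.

Each string has the form t^{4n-2} s^{2n-2} j^{2n}, where the shown terms are n = 2, 3, 4.
Setting n = 5 gives 18, 8, 10 characters in each block.

ttttttttttttttttttssssssssjjjjjjjjjj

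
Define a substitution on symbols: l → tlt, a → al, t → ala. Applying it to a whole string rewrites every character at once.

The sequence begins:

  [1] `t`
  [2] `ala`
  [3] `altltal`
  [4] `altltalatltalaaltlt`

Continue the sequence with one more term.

φ(altltalatltalaaltlt) expands symbol-by-symbol to al tlt ala tlt ala al tlt al ala tlt ala al tlt al al tlt ala tlt ala; joining the 19 pieces gives the next term.

altltalatltalaaltltalalatltalaaltltalaltltalatltala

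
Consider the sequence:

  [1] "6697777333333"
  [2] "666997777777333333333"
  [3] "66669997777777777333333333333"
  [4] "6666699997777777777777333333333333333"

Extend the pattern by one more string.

Reading off run lengths: 6 runs 2, 3, 4, 5; 9 runs 1, 2, 3, 4; 7 runs 4, 7, 10, 13; 3 runs 6, 9, 12, 15 — each is linear in n (n = 1, 2, …).
For the next term, n = 5, so the run lengths are 6, 5, 16, 18.

666666999997777777777777777333333333333333333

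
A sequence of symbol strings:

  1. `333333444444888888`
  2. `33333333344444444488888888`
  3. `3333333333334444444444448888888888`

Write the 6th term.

The n-th term is 3n 3's then 3n 4's then 2n+2 8's, where the shown terms are n = 2, 3, 4.
For term 6, n = 7, so the run lengths are 21, 21, 16.

3333333333333333333334444444444444444444448888888888888888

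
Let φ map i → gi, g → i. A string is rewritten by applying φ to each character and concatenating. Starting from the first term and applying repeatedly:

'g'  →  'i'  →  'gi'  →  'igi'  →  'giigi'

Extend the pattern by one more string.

igigiigi

Apply φ to giigi symbol by symbol: g→i, i→gi, i→gi, g→i, i→gi; joined: i gi gi i gi.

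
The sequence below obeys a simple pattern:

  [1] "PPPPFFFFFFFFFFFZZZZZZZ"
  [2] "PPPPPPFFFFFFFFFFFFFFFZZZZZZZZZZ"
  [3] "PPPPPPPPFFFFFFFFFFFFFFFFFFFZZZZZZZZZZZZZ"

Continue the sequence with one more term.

PPPPPPPPPPFFFFFFFFFFFFFFFFFFFFFFFZZZZZZZZZZZZZZZZ

The n-th term is 2n-2 P's then 4n-1 F's then 3n-2 Z's, where the shown terms are n = 3, 4, 5.
For the next term, n = 6, so the run lengths are 10, 23, 16.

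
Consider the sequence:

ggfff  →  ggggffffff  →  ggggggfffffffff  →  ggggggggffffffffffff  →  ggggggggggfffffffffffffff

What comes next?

ggggggggggggffffffffffffffffff

Reading off run lengths: g runs 2, 4, 6, 8, 10; f runs 3, 6, 9, 12, 15 — each is linear in n (n = 1, 2, …).
At n = 6 the blocks have lengths 12, 18.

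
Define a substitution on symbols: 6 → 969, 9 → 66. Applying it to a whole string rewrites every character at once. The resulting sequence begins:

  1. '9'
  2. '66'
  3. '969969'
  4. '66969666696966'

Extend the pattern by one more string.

Replace each of the 14 characters of 66969666696966 in place — 969 969 66 969 66 969 969 969 969 66 969 66 969 969 — and concatenate.

96996966969669699699699696696966969969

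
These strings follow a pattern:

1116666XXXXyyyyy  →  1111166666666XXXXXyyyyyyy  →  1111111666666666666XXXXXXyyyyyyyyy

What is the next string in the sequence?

Term n consists of 2n+1 1's, followed by 4n 6's, followed by n+3 X's, followed by 2n+3 y's (n = 1, 2, …).
At n = 4 the blocks have lengths 9, 16, 7, 11.

1111111116666666666666666XXXXXXXyyyyyyyyyyy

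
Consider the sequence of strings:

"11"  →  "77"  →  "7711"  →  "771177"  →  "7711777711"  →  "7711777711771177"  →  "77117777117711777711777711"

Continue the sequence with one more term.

From term 3 onward, concatenate the last term with the second-to-last: 77·11 = 7711, 7711·77 = 771177, …
The next term joins 77117777117711777711777711 and 7711777711771177.

771177771177117777117777117711777711771177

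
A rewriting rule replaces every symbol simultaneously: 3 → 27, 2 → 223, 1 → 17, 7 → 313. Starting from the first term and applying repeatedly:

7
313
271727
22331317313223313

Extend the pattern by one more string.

Replace each of the 17 characters of 22331317313223313 in place — 223 223 27 27 17 27 17 313 27 17 27 223 223 27 27 17 27 — and concatenate.

223223272717271731327172722322327271727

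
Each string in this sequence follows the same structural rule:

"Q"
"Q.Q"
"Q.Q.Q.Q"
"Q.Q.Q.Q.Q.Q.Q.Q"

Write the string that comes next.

Q.Q.Q.Q.Q.Q.Q.Q.Q.Q.Q.Q.Q.Q.Q.Q

Each string is two copies of the previous one joined by '.'.
One more doubling of Q.Q.Q.Q.Q.Q.Q.Q gives the answer.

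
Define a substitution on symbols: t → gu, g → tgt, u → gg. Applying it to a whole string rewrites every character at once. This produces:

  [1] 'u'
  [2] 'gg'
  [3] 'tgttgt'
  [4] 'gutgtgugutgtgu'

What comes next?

Rewriting the 14 symbols of gutgtgugutgtgu one by one yields tgt gg gu tgt gu tgt gg tgt gg gu tgt gu tgt gg; concatenated:

tgtgggutgtgutgtggtgtgggutgtgutgtgg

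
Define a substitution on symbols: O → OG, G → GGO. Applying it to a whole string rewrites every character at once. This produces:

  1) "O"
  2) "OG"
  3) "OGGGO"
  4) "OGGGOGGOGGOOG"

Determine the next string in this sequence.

OGGGOGGOGGOOGGGOGGOOGGGOGGOOGOGGGO

Applying the rule to each of the 13 symbols of OGGGOGGOGGOOG gives the pieces OG GGO GGO GGO OG GGO GGO OG GGO GGO OG OG GGO, which concatenate to the answer.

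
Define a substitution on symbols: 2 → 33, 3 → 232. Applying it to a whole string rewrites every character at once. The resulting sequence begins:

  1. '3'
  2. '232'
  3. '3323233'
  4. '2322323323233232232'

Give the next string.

Applying the rule to each of the 19 symbols of 2322323323233232232 gives the pieces 33 232 33 33 232 33 232 232 33 232 33 232 232 33 232 33 33 232 33, which concatenate to the answer.

33232333323233232232332323323223233232333323233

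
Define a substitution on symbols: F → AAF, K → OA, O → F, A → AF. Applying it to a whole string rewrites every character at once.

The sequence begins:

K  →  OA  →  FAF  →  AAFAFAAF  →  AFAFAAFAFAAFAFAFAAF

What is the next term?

AFAAFAFAAFAFAFAAFAFAAFAFAFAAFAFAAFAFAAFAFAFAAF

φ(AFAFAAFAFAAFAFAFAAF) expands symbol-by-symbol to AF AAF AF AAF AF AF AAF AF AAF AF AF AAF AF AAF AF AAF AF AF AAF; joining the 19 pieces gives the next term.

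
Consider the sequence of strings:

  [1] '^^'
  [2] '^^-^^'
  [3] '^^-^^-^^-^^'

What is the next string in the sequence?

s(k+1) = s(k)·-·s(k) — each term doubles the last with '-' between the halves.
So the next term is two copies of ^^-^^-^^-^^ with '-' between the halves.

^^-^^-^^-^^-^^-^^-^^-^^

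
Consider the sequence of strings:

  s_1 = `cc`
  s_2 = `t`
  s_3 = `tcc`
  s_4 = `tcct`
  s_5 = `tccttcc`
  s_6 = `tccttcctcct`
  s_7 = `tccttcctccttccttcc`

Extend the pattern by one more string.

tccttcctccttccttcctccttcctcct

This is a Fibonacci-style word recurrence s(k) = s(k−1)·s(k−2): e.g. t·cc = tcc.
The next term joins tccttcctccttccttcc and tccttcctcct.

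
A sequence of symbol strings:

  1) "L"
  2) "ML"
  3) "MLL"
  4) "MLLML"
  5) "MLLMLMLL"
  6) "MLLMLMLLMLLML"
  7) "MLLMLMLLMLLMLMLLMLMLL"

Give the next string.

Each term (from the third on) is the previous term followed by the one before it: term 3 = ML·L = MLL.
The next term joins MLLMLMLLMLLMLMLLMLMLL and MLLMLMLLMLLML.

MLLMLMLLMLLMLMLLMLMLLMLLMLMLLMLLML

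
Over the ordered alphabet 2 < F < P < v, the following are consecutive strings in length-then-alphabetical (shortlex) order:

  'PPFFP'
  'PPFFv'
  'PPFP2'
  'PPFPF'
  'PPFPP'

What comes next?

PPFPv

The successor of PPFPP increments the rightmost position that isn't already v and resets every position after it to 2.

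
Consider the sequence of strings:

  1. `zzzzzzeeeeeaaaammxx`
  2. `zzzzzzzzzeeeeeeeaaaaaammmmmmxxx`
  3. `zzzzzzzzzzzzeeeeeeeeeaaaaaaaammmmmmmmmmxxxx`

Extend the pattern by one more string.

zzzzzzzzzzzzzzzeeeeeeeeeeeaaaaaaaaaammmmmmmmmmmmmmxxxxx

The n-th term is 3n+3 z's then 2n+3 e's then 2n+2 a's then 4n-2 m's then n+1 x's (n = 1, 2, …).
For the next term, n = 4, so the run lengths are 15, 11, 10, 14, 5.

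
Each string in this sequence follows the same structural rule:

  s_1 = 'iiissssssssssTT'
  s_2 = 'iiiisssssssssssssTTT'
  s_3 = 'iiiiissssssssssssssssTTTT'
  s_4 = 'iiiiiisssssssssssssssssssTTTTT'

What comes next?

Reading off run lengths: i runs 3, 4, 5, 6; s runs 10, 13, 16, 19; T runs 2, 3, 4, 5 — each is linear in n, where the shown terms are n = 3, 4, 5, 6.
For the next term, n = 7, so the run lengths are 7, 22, 6.

iiiiiiissssssssssssssssssssssTTTTTT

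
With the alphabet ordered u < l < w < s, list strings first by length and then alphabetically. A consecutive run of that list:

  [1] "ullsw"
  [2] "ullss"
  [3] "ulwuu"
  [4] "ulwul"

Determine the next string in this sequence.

The successor of ulwul increments the rightmost position that isn't already s and resets every position after it to u.

ulwuw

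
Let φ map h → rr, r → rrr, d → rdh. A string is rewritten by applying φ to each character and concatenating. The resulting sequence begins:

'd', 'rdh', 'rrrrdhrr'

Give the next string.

Apply φ to rrrrdhrr symbol by symbol: r→rrr, r→rrr, r→rrr, r→rrr, d→rdh, h→rr, r→rrr, r→rrr; joined: rrr rrr rrr rrr rdh rr rrr rrr.

rrrrrrrrrrrrrdhrrrrrrrr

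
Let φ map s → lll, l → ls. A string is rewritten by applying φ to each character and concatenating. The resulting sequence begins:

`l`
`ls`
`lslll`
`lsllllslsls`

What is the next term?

lsllllslslslsllllsllllslll

Rewriting each symbol of lsllllslsls: l→ls, s→lll, l→ls, l→ls, l→ls, l→ls, s→lll, l→ls, s→lll, l→ls, s→lll, which concatenates to ls lll ls ls ls ls lll ls lll ls lll.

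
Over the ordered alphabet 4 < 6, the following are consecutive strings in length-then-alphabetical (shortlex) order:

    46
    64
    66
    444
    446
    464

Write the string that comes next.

The successor of 464 increments the rightmost position that isn't already 6 and resets every position after it to 4.

466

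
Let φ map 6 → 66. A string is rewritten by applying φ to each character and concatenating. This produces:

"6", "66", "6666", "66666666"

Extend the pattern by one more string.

Apply φ to 66666666 symbol by symbol: 6→66, 6→66, 6→66, 6→66, 6→66, 6→66, 6→66, 6→66; joined: 66 66 66 66 66 66 66 66.

6666666666666666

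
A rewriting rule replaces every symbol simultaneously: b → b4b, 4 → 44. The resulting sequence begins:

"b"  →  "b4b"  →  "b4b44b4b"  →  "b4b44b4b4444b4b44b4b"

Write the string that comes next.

Rewriting the 20 symbols of b4b44b4b4444b4b44b4b one by one yields b4b 44 b4b 44 44 b4b 44 b4b 44 44 44 44 b4b 44 b4b 44 44 b4b 44 b4b; concatenated:

b4b44b4b4444b4b44b4b44444444b4b44b4b4444b4b44b4b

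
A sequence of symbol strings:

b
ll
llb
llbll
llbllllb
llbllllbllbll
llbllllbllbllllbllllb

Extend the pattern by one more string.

llbllllbllbllllbllllbllbllllbllbll

From term 3 onward, concatenate the last term with the second-to-last: ll·b = llb, llb·ll = llbll, …
The next term joins llbllllbllbllllbllllb and llbllllbllbll.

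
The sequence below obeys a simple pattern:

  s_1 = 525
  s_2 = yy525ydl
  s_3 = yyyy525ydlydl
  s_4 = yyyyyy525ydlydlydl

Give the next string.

Each term wraps the previous one in yy on the left and ydl on the right.
One more step from yyyyyy525ydlydlydl gives the answer.

yyyyyyyy525ydlydlydlydl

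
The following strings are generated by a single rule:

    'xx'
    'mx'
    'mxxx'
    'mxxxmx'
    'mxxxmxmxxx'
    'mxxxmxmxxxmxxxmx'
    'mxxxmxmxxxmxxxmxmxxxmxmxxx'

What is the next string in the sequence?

From term 3 onward, concatenate the last term with the second-to-last: mx·xx = mxxx, mxxx·mx = mxxxmx, …
So term 8 is mxxxmxmxxxmxxxmxmxxxmxmxxx·mxxxmxmxxxmxxxmx.

mxxxmxmxxxmxxxmxmxxxmxmxxxmxxxmxmxxxmxxxmx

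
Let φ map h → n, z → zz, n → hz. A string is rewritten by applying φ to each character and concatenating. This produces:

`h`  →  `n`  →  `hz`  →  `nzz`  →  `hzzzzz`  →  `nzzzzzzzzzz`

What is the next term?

Expanding nzzzzzzzzzz: n→hz, z→zz, z→zz, z→zz, z→zz, z→zz, z→zz, z→zz, z→zz, z→zz, z→zz. Concatenated: hz zz zz zz zz zz zz zz zz zz zz.

hzzzzzzzzzzzzzzzzzzzzz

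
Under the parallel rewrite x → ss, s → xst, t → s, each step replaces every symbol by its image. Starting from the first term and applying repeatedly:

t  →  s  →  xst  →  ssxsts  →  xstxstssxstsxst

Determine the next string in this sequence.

ssxstsssxstsxstxstssxstsxstssxsts

Applying the rule to each of the 15 symbols of xstxstssxstsxst gives the pieces ss xst s ss xst s xst xst ss xst s xst ss xst s, which concatenate to the answer.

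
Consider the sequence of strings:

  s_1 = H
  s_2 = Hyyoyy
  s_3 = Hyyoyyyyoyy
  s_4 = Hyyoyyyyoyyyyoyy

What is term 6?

The strings grow by a fixed suffix yyoyy each time.
From Hyyoyyyyoyyyyoyy, 2 further steps: Hyyoyyyyoyyyyoyy → Hyyoyyyyoyyyyoyyyyoyy → (answer).

Hyyoyyyyoyyyyoyyyyoyyyyoyy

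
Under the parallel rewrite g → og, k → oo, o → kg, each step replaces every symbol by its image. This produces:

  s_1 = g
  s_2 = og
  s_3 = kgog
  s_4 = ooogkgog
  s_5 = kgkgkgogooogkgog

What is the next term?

ooogooogooogkgogkgkgkgogooogkgog

φ(kgkgkgogooogkgog) expands symbol-by-symbol to oo og oo og oo og kg og kg kg kg og oo og kg og; joining the 16 pieces gives the next term.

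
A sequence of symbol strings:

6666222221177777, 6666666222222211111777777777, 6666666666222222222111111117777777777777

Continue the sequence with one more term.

The n-th term is 3n+1 6's then 2n+3 2's then 3n-1 1's then 4n+1 7's (n = 1, 2, …).
At n = 4 the blocks have lengths 13, 11, 11, 17.

6666666666666222222222221111111111177777777777777777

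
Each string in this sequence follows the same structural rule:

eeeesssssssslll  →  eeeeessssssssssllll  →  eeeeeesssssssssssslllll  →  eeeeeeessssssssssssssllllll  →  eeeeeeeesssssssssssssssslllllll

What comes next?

eeeeeeeeessssssssssssssssssllllllll

Reading off run lengths: e runs 4, 5, 6, 7, 8; s runs 8, 10, 12, 14, 16; l runs 3, 4, 5, 6, 7 — each is linear in n, where the shown terms are n = 3, 4, 5, 6, 7.
For the next term, n = 8, so the run lengths are 9, 18, 8.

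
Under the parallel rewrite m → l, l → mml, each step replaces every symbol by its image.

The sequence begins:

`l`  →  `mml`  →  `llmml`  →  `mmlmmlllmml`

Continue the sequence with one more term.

llmmlllmmlmmlmmlllmml

Expanding mmlmmlllmml: m→l, m→l, l→mml, m→l, m→l, l→mml, l→mml, l→mml, m→l, m→l, l→mml. Concatenated: l l mml l l mml mml mml l l mml.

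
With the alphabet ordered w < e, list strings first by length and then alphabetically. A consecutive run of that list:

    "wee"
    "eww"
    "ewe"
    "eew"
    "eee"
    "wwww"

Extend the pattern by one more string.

Find the rightmost character of wwww below e, bump it to the next letter, and reset everything to its right to w.

wwwe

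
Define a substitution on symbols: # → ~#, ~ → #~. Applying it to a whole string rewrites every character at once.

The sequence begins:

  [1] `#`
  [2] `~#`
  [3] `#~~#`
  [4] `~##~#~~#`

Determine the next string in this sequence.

#~~#~##~~##~#~~#

Expanding ~##~#~~#: ~→#~, #→~#, #→~#, ~→#~, #→~#, ~→#~, ~→#~, #→~#. Concatenated: #~ ~# ~# #~ ~# #~ #~ ~#.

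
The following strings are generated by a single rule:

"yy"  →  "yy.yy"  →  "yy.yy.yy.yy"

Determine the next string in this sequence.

Each string is two copies of the previous one joined by '.'.
Doubling yy.yy.yy.yy with '.' between the halves:

yy.yy.yy.yy.yy.yy.yy.yy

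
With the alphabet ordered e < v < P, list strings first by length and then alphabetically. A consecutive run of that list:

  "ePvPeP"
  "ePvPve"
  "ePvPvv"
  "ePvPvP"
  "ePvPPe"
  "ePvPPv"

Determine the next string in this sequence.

Find the rightmost character of ePvPPv below P, bump it to the next letter, and reset everything to its right to e.

ePvPPP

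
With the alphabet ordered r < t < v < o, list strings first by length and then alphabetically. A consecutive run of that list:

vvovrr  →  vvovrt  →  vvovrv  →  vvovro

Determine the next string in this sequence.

Find the rightmost character of vvovro below o, bump it to the next letter, and reset everything to its right to r.

vvovtr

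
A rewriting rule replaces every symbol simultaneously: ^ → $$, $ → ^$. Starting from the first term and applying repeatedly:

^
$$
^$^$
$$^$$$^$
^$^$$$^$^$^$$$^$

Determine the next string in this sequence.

Rewriting the 16 symbols of ^$^$$$^$^$^$$$^$ one by one yields $$ ^$ $$ ^$ ^$ ^$ $$ ^$ $$ ^$ $$ ^$ ^$ ^$ $$ ^$; concatenated:

$$^$$$^$^$^$$$^$$$^$$$^$^$^$$$^$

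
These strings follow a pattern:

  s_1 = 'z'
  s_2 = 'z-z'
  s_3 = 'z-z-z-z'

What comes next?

s(k+1) = s(k)·-·s(k) — each term doubles the last with '-' between the halves.
Doubling z-z-z-z with '-' between the halves:

z-z-z-z-z-z-z-z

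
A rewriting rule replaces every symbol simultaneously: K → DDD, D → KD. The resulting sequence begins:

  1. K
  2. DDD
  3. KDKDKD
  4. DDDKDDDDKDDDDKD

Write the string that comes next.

Applying the rule to each of the 15 symbols of DDDKDDDDKDDDDKD gives the pieces KD KD KD DDD KD KD KD KD DDD KD KD KD KD DDD KD, which concatenate to the answer.

KDKDKDDDDKDKDKDKDDDDKDKDKDKDDDDKD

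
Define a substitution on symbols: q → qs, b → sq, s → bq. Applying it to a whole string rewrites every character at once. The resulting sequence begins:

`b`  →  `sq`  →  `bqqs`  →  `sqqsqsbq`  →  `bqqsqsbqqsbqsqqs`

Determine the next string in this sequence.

sqqsqsbqqsbqsqqsqsbqsqqsbqqsqsbq

Applying the rule to each of the 16 symbols of bqqsqsbqqsbqsqqs gives the pieces sq qs qs bq qs bq sq qs qs bq sq qs bq qs qs bq, which concatenate to the answer.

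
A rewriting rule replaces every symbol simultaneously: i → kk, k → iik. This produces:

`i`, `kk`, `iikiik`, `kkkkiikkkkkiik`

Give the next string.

Rewriting the 14 symbols of kkkkiikkkkkiik one by one yields iik iik iik iik kk kk iik iik iik iik iik kk kk iik; concatenated:

iikiikiikiikkkkkiikiikiikiikiikkkkkiik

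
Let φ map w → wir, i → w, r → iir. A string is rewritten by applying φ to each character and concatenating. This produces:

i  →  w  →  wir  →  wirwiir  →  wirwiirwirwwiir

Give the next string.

wirwiirwirwwiirwirwiirwirwirwwiir

Replace each of the 15 characters of wirwiirwirwwiir in place — wir w iir wir w w iir wir w iir wir wir w w iir — and concatenate.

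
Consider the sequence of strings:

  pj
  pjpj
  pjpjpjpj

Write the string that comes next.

Every step duplicates the string.
So the next term is two copies of pjpjpjpj.

pjpjpjpjpjpjpjpj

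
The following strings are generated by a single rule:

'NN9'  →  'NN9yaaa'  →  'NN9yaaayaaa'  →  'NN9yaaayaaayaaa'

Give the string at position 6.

The strings grow by a fixed suffix yaaa each time.
From NN9yaaayaaayaaa, 2 further steps: NN9yaaayaaayaaa → NN9yaaayaaayaaayaaa → (answer).

NN9yaaayaaayaaayaaayaaa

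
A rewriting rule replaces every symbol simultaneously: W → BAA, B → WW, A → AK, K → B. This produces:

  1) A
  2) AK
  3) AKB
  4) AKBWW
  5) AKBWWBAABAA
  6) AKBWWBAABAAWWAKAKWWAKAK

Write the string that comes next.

φ(AKBWWBAABAAWWAKAKWWAKAK) expands symbol-by-symbol to AK B WW BAA BAA WW AK AK WW AK AK BAA BAA AK B AK B BAA BAA AK B AK B; joining the 23 pieces gives the next term.

AKBWWBAABAAWWAKAKWWAKAKBAABAAAKBAKBBAABAAAKBAKB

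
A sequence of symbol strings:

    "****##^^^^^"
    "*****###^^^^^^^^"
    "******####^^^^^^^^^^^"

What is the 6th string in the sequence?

Each string has the form *^{n+2} #^{n} ^^{3n-1}, where the shown terms are n = 2, 3, 4.
At n = 7 the blocks have lengths 9, 7, 20.

*********#######^^^^^^^^^^^^^^^^^^^^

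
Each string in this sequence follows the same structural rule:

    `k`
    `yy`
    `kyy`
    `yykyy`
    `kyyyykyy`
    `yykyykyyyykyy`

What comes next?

This is a Fibonacci-style word recurrence s(k) = s(k−2)·s(k−1): e.g. k·yy = kyy.
The next term joins kyyyykyy and yykyykyyyykyy.

kyyyykyyyykyykyyyykyy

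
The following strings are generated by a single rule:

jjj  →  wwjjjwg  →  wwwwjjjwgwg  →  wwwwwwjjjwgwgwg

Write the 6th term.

wwwwwwwwwwjjjwgwgwgwgwg

s(k+1) = ww·s(k)·wg, so each term gains ww as a prefix and wg as a suffix.
From wwwwwwjjjwgwgwg, 2 further steps: wwwwwwjjjwgwgwg → wwwwwwwwjjjwgwgwgwg → (answer).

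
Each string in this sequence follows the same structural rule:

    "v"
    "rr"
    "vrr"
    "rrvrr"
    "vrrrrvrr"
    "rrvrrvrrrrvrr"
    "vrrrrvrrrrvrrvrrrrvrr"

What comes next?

Each term (from the third on) is the two preceding terms concatenated in order: term 3 = v·rr = vrr.
The next term joins rrvrrvrrrrvrr and vrrrrvrrrrvrrvrrrrvrr.

rrvrrvrrrrvrrvrrrrvrrrrvrrvrrrrvrr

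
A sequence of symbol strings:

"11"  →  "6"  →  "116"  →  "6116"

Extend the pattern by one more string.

From term 3 onward, concatenate the second-to-last term with the last: 11·6 = 116, 6·116 = 6116, …
So term 5 is 116·6116.

1166116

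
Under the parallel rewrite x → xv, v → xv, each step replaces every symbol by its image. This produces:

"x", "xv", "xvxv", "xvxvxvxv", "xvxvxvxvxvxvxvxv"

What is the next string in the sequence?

xvxvxvxvxvxvxvxvxvxvxvxvxvxvxvxv

Applying the rule to each of the 16 symbols of xvxvxvxvxvxvxvxv gives the pieces xv xv xv xv xv xv xv xv xv xv xv xv xv xv xv xv, which concatenate to the answer.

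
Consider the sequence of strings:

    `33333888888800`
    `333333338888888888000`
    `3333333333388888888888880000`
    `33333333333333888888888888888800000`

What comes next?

The n-th term is 3n-1 3's then 3n+1 8's then n 0's, where the shown terms are n = 2, 3, 4, 5.
At n = 6 the blocks have lengths 17, 19, 6.

333333333333333338888888888888888888000000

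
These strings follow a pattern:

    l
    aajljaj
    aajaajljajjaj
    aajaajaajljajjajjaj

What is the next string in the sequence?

Every step adds aaj to the front and jaj to the end of the previous string.
So the next term is aaj·aajaajaajljajjajjaj·jaj.

aajaajaajaajljajjajjajjaj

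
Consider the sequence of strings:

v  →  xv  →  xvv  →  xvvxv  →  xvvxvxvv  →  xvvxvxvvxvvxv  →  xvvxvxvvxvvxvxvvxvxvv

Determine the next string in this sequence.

xvvxvxvvxvvxvxvvxvxvvxvvxvxvvxvvxv

This is a Fibonacci-style word recurrence s(k) = s(k−1)·s(k−2): e.g. xv·v = xvv.
Continuing: xvvxvxvvxvvxvxvvxvxvv · xvvxvxvvxvvxv gives term 8.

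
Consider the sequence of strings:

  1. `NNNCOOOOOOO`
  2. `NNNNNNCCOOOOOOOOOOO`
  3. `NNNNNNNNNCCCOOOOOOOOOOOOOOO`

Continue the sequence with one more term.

Each string has the form N^{3n} C^{n} O^{4n+3} (n = 1, 2, …).
At n = 4 the blocks have lengths 12, 4, 19.

NNNNNNNNNNNNCCCCOOOOOOOOOOOOOOOOOOO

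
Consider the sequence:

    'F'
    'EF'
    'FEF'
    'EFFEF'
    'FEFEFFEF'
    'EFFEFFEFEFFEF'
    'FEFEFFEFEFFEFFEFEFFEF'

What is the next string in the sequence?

From term 3 onward, concatenate the second-to-last term with the last: F·EF = FEF, EF·FEF = EFFEF, …
So term 8 is EFFEFFEFEFFEF·FEFEFFEFEFFEFFEFEFFEF.

EFFEFFEFEFFEFFEFEFFEFEFFEFFEFEFFEF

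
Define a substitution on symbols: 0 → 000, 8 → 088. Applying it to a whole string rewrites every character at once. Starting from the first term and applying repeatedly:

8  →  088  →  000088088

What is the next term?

000000000000088088000088088

Apply φ to 000088088 symbol by symbol: 0→000, 0→000, 0→000, 0→000, 8→088, 8→088, 0→000, 8→088, 8→088; joined: 000 000 000 000 088 088 000 088 088.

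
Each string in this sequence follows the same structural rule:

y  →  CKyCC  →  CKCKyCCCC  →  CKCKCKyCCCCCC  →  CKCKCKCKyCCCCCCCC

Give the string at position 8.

Every step adds CK to the front and CC to the end of the previous string.
From CKCKCKCKyCCCCCCCC, 3 further steps: CKCKCKCKyCCCCCCCC → CKCKCKCKCKyCCCCCCCCCC → CKCKCKCKCKCKyCCCCCCCCCCCC → (answer).

CKCKCKCKCKCKCKyCCCCCCCCCCCCCC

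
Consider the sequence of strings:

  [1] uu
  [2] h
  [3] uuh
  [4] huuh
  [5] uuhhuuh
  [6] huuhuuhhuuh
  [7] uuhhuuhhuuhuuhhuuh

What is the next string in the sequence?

huuhuuhhuuhuuhhuuhhuuhuuhhuuh

From term 3 onward, concatenate the second-to-last term with the last: uu·h = uuh, h·uuh = huuh, …
So term 8 is huuhuuhhuuh·uuhhuuhhuuhuuhhuuh.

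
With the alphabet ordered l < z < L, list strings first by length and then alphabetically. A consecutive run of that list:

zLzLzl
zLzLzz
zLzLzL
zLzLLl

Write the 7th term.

Continuing the enumeration 3 steps past zLzLLl: zLzLLl → zLzLLz → zLzLLL → (answer).

zLLlll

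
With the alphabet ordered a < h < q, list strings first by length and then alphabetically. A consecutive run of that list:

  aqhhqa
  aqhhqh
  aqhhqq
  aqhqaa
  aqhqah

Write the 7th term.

aqhqha

Stepping forward 2 times from aqhqah: aqhqah → aqhqaq, then the target.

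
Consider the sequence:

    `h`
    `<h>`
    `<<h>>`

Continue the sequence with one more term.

s(k+1) = <·s(k)·>, so each term gains < as a prefix and > as a suffix.
Applying this once more to <<h>>:

<<<h>>>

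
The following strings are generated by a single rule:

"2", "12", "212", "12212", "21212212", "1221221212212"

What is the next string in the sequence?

This is a Fibonacci-style word recurrence s(k) = s(k−2)·s(k−1): e.g. 2·12 = 212.
So term 7 is 21212212·1221221212212.

212122121221221212212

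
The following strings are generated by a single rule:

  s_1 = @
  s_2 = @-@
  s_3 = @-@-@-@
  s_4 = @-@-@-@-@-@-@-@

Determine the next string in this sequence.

s(k+1) = s(k)·-·s(k) — each term doubles the last with '-' between the halves.
Doubling @-@-@-@-@-@-@-@ with '-' between the halves:

@-@-@-@-@-@-@-@-@-@-@-@-@-@-@-@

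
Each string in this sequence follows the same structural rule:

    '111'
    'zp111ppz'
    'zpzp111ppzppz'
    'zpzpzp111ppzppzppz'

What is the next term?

Every step adds zp to the front and ppz to the end of the previous string.
So the next term is zp·zpzpzp111ppzppzppz·ppz.

zpzpzpzp111ppzppzppzppz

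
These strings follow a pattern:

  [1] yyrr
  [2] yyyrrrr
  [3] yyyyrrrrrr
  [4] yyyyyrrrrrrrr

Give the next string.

yyyyyyrrrrrrrrrr

The n-th term is n+1 y's then 2n r's (n = 1, 2, …).
Setting n = 5 gives 6, 10 characters in each block.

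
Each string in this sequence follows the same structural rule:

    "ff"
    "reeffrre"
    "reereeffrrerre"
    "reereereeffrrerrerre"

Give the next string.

s(k+1) = ree·s(k)·rre, so each term gains ree as a prefix and rre as a suffix.
One more step from reereereeffrrerrerre gives the answer.

reereereereeffrrerrerrerre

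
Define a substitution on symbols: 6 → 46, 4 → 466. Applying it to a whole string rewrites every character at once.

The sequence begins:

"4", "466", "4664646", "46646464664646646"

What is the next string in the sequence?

Rewriting the 17 symbols of 46646464664646646 one by one yields 466 46 46 466 46 466 46 466 46 46 466 46 466 46 46 466 46; concatenated:

46646464664646646466464646646466464646646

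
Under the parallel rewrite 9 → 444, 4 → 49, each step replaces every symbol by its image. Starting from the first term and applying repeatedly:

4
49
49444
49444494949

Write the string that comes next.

Expanding 49444494949: 4→49, 9→444, 4→49, 4→49, 4→49, 4→49, 9→444, 4→49, 9→444, 4→49, 9→444. Concatenated: 49 444 49 49 49 49 444 49 444 49 444.

49444494949494444944449444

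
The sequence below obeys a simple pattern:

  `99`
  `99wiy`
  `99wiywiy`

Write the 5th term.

99wiywiywiywiy

The strings grow by a fixed suffix wiy each time.
From 99wiywiy, 2 further steps: 99wiywiy → 99wiywiywiy → (answer).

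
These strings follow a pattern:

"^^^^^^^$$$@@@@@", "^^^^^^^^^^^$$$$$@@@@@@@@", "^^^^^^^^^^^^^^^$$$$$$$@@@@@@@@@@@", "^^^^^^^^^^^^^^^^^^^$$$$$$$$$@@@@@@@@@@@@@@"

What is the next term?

Each string has the form ^^{4n+3} $^{2n+1} @^{3n+2} (n = 1, 2, …).
At n = 5 the blocks have lengths 23, 11, 17.

^^^^^^^^^^^^^^^^^^^^^^^$$$$$$$$$$$@@@@@@@@@@@@@@@@@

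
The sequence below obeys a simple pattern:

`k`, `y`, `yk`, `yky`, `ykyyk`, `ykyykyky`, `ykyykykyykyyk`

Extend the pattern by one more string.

ykyykykyykyykykyykyky

This is a Fibonacci-style word recurrence s(k) = s(k−1)·s(k−2): e.g. y·k = yk.
The next term joins ykyykykyykyyk and ykyykyky.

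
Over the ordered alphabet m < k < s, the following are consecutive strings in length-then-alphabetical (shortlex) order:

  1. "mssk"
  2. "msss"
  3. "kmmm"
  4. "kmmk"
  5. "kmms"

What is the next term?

kmkm

Treat kmms as a base-3 numeral over the given alphabet and add one, carrying through any trailing s's.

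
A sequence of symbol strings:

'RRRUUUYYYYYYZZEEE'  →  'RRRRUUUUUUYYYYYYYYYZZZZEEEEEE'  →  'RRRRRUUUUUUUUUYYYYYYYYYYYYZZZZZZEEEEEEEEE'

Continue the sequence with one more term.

RRRRRRUUUUUUUUUUUUYYYYYYYYYYYYYYYZZZZZZZZEEEEEEEEEEEE

Term n consists of n+2 R's, followed by 3n U's, followed by 3n+3 Y's, followed by 2n Z's, followed by 3n E's (n = 1, 2, …).
At n = 4 the blocks have lengths 6, 12, 15, 8, 12.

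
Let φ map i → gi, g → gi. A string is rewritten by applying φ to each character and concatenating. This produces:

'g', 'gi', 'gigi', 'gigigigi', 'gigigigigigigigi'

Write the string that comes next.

gigigigigigigigigigigigigigigigi

Replace each of the 16 characters of gigigigigigigigi in place — gi gi gi gi gi gi gi gi gi gi gi gi gi gi gi gi — and concatenate.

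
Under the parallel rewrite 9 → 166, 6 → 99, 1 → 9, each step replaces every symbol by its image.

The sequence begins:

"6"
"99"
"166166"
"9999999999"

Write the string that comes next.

Apply φ to 9999999999 symbol by symbol: 9→166, 9→166, 9→166, 9→166, 9→166, 9→166, 9→166, 9→166, 9→166, 9→166; joined: 166 166 166 166 166 166 166 166 166 166.

166166166166166166166166166166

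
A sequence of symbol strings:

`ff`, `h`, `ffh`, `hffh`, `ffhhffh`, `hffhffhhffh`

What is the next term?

ffhhffhhffhffhhffh

From term 3 onward, concatenate the second-to-last term with the last: ff·h = ffh, h·ffh = hffh, …
The next term joins ffhhffh and hffhffhhffh.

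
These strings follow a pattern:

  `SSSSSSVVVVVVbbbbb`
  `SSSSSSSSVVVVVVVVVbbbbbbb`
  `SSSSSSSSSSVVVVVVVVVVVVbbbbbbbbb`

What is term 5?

SSSSSSSSSSSSSSVVVVVVVVVVVVVVVVVVbbbbbbbbbbbbb

Each string has the form S^{2n+2} V^{3n} b^{2n+1}, where the shown terms are n = 2, 3, 4.
At n = 6 the blocks have lengths 14, 18, 13.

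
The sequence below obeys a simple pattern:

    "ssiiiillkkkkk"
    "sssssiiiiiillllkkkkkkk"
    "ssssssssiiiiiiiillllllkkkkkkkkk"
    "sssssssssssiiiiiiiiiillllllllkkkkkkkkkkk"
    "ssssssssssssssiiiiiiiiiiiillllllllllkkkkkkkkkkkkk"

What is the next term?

sssssssssssssssssiiiiiiiiiiiiiillllllllllllkkkkkkkkkkkkkkk

Term n consists of 3n-1 s's, followed by 2n+2 i's, followed by 2n l's, followed by 2n+3 k's (n = 1, 2, …).
At n = 6 the blocks have lengths 17, 14, 12, 15.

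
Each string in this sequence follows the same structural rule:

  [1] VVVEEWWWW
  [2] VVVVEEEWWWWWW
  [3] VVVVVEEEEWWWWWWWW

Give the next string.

VVVVVVEEEEEWWWWWWWWWW

Term n consists of n+1 V's, followed by n E's, followed by 2n W's, where the shown terms are n = 2, 3, 4.
For the next term, n = 5, so the run lengths are 6, 5, 10.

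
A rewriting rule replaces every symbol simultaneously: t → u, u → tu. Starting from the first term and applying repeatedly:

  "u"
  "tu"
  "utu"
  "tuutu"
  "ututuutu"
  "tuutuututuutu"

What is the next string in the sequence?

ututuututuutuututuutu

Applying the rule to each of the 13 symbols of tuutuututuutu gives the pieces u tu tu u tu tu u tu u tu tu u tu, which concatenate to the answer.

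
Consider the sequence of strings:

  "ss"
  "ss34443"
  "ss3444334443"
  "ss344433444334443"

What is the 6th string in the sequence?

ss3444334443344433444334443

The strings grow by a fixed suffix 34443 each time.
From ss344433444334443, 2 further steps: ss344433444334443 → ss34443344433444334443 → (answer).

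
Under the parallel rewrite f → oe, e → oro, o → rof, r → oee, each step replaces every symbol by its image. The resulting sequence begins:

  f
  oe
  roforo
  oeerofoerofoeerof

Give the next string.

Rewriting the 17 symbols of oeerofoerofoeerof one by one yields rof oro oro oee rof oe rof oro oee rof oe rof oro oro oee rof oe; concatenated:

roforoorooeerofoeroforooeerofoeroforoorooeerofoe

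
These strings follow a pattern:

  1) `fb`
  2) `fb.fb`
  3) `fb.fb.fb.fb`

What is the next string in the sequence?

fb.fb.fb.fb.fb.fb.fb.fb

Every step duplicates the string with '.' between the halves.
So the next term is two copies of fb.fb.fb.fb with '.' between the halves.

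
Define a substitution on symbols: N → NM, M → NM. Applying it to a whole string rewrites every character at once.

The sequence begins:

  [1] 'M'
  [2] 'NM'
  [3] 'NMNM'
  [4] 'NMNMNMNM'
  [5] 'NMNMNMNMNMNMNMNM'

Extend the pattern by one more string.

φ(NMNMNMNMNMNMNMNM) expands symbol-by-symbol to NM NM NM NM NM NM NM NM NM NM NM NM NM NM NM NM; joining the 16 pieces gives the next term.

NMNMNMNMNMNMNMNMNMNMNMNMNMNMNMNM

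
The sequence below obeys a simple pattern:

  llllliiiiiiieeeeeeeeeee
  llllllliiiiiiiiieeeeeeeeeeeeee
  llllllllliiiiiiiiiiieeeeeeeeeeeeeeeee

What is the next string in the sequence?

Reading off run lengths: l runs 5, 7, 9; i runs 7, 9, 11; e runs 11, 14, 17 — each is linear in n, where the shown terms are n = 3, 4, 5.
For the next term, n = 6, so the run lengths are 11, 13, 20.

llllllllllliiiiiiiiiiiiieeeeeeeeeeeeeeeeeeee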